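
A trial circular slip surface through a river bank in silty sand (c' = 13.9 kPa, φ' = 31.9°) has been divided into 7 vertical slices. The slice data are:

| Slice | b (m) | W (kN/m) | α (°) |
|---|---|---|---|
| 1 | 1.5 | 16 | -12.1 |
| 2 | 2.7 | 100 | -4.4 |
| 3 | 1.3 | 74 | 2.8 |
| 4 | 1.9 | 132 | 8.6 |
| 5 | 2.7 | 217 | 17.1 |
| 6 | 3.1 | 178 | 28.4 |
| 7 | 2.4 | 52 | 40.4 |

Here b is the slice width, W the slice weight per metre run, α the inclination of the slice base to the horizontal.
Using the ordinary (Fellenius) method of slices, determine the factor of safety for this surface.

FS = 3.53

Ordinary method of slices: FS = Σ[c'·Δl_i + (W_i cosα_i)·tanφ'] / Σ W_i sinα_i, with Δl_i = b_i / cosα_i.
Slice 1: Δl = 1.5/cos(-12.1°) = 1.534 m; N'_1 = 16·cos(-12.1°) = 15.6; c'Δl = 21.32; W sinα = -3.4
Slice 2: Δl = 2.7/cos(-4.4°) = 2.708 m; N'_2 = 100·cos(-4.4°) = 99.7; c'Δl = 37.64; W sinα = -7.7
Slice 3: Δl = 1.3/cos2.8° = 1.302 m; N'_3 = 74·cos2.8° = 73.9; c'Δl = 18.09; W sinα = 3.6
Slice 4: Δl = 1.9/cos8.6° = 1.922 m; N'_4 = 132·cos8.6° = 130.5; c'Δl = 26.71; W sinα = 19.7
Slice 5: Δl = 2.7/cos17.1° = 2.825 m; N'_5 = 217·cos17.1° = 207.4; c'Δl = 39.27; W sinα = 63.8
Slice 6: Δl = 3.1/cos28.4° = 3.524 m; N'_6 = 178·cos28.4° = 156.6; c'Δl = 48.99; W sinα = 84.7
Slice 7: Δl = 2.4/cos40.4° = 3.152 m; N'_7 = 52·cos40.4° = 39.6; c'Δl = 43.81; W sinα = 33.7
Σc'Δl = 235.8 kN/m; ΣN' = 723.4 kN/m; ΣW sinα = 194.5 kN/m
Resisting = 235.8 + 723.4·tan31.9° = 235.8 + 450.3 = 686.1 kN/m
FS = 686.1 / 194.5 = 3.527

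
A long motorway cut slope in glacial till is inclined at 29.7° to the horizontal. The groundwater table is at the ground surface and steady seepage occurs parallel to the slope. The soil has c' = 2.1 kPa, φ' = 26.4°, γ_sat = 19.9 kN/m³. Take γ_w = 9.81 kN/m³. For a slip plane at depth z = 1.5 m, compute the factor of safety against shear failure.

FS = 0.60

With seepage parallel to the slope and the water table at the surface, the effective normal stress on the slip plane uses the buoyant unit weight γ' = γ_sat − γ_w while the driving shear stress uses γ_sat:
FS = [c' + γ' z cos²β tanφ'] / [γ_sat z sinβ cosβ]
γ' = 19.9 − 9.81 = 10.09 kN/m³
Numerator = 2.1 + 10.09·1.5·cos²29.7°·tan26.4° = 2.1 + 10.09·1.5·0.7545·0.4964 = 7.769 kPa
Denominator = 19.9·1.5·sin29.7°·cos29.7° = 19.9·1.5·0.4955·0.8686 = 12.847 kPa
FS = 7.769 / 12.847 = 0.605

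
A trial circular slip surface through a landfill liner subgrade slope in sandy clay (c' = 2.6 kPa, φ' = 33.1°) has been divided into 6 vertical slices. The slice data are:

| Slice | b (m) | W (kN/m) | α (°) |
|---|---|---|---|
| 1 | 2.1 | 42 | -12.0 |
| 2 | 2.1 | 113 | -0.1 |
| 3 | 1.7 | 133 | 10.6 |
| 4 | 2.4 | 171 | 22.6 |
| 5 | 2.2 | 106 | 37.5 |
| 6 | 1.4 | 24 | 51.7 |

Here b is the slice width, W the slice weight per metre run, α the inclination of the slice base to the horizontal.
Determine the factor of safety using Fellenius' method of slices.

FS = 2.36

Ordinary method of slices: FS = Σ[c'·Δl_i + (W_i cosα_i)·tanφ'] / Σ W_i sinα_i, with Δl_i = b_i / cosα_i.
Slice 1: Δl = 2.1/cos(-12.0°) = 2.147 m; N'_1 = 42·cos(-12.0°) = 41.1; c'Δl = 5.58; W sinα = -8.7
Slice 2: Δl = 2.1/cos(-0.1°) = 2.100 m; N'_2 = 113·cos(-0.1°) = 113.0; c'Δl = 5.46; W sinα = -0.2
Slice 3: Δl = 1.7/cos10.6° = 1.730 m; N'_3 = 133·cos10.6° = 130.7; c'Δl = 4.50; W sinα = 24.5
Slice 4: Δl = 2.4/cos22.6° = 2.600 m; N'_4 = 171·cos22.6° = 157.9; c'Δl = 6.76; W sinα = 65.7
Slice 5: Δl = 2.2/cos37.5° = 2.773 m; N'_5 = 106·cos37.5° = 84.1; c'Δl = 7.21; W sinα = 64.5
Slice 6: Δl = 1.4/cos51.7° = 2.259 m; N'_6 = 24·cos51.7° = 14.9; c'Δl = 5.87; W sinα = 18.8
Σc'Δl = 35.4 kN/m; ΣN' = 541.7 kN/m; ΣW sinα = 164.6 kN/m
Resisting = 35.4 + 541.7·tan33.1° = 35.4 + 353.1 = 388.5 kN/m
FS = 388.5 / 164.6 = 2.360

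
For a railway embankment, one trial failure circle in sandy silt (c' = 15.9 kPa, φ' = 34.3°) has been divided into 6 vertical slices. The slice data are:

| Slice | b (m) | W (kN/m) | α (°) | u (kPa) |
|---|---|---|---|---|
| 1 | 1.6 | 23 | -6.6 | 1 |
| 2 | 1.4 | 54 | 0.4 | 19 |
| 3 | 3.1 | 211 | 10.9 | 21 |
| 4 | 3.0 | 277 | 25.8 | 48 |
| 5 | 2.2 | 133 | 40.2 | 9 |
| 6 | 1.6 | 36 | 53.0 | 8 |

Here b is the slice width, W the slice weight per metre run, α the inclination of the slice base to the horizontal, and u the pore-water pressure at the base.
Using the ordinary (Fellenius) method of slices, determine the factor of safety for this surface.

FS = 1.76

Ordinary method of slices: FS = Σ[c'·Δl_i + (W_i cosα_i − u_i·Δl_i)·tanφ'] / Σ W_i sinα_i, with Δl_i = b_i / cosα_i.
Slice 1: Δl = 1.6/cos(-6.6°) = 1.611 m; N'_1 = 23·cos(-6.6°) − 1·1.611 = 21.2; c'Δl = 25.61; W sinα = -2.6
Slice 2: Δl = 1.4/cos0.4° = 1.400 m; N'_2 = 54·cos0.4° − 19·1.400 = 27.4; c'Δl = 22.26; W sinα = 0.4
Slice 3: Δl = 3.1/cos10.9° = 3.157 m; N'_3 = 211·cos10.9° − 21·3.157 = 140.9; c'Δl = 50.20; W sinα = 39.9
Slice 4: Δl = 3.0/cos25.8° = 3.332 m; N'_4 = 277·cos25.8° − 48·3.332 = 89.4; c'Δl = 52.98; W sinα = 120.6
Slice 5: Δl = 2.2/cos40.2° = 2.880 m; N'_5 = 133·cos40.2° − 9·2.880 = 75.7; c'Δl = 45.80; W sinα = 85.8
Slice 6: Δl = 1.6/cos53.0° = 2.659 m; N'_6 = 36·cos53.0° − 8·2.659 = 0.4; c'Δl = 42.27; W sinα = 28.8
Σc'Δl = 239.1 kN/m; ΣN' = 355.0 kN/m; ΣW sinα = 272.8 kN/m
Resisting = 239.1 + 355.0·tan34.3° = 239.1 + 242.2 = 481.3 kN/m
FS = 481.3 / 272.8 = 1.764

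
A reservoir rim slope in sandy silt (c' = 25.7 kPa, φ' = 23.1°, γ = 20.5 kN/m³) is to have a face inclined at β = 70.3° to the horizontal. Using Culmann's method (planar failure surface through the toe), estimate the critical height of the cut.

H_c = 13.55 m

Culmann's analysis gives the critical failure plane at α_cr = (β + φ')/2 = (70.3 + 23.1)/2 = 46.7°, and the critical height
H_c = (4c'/γ) · sinβ cosφ' / [1 − cos(β − φ')]
    = (4·25.7/20.5) · sin70.3°·cos23.1° / [1 − cos(47.2°)]
    = 5.015 · 0.9415·0.9198 / [1 − 0.6794]
    = 5.015 · 0.8660 / 0.3206
    = 13.55 m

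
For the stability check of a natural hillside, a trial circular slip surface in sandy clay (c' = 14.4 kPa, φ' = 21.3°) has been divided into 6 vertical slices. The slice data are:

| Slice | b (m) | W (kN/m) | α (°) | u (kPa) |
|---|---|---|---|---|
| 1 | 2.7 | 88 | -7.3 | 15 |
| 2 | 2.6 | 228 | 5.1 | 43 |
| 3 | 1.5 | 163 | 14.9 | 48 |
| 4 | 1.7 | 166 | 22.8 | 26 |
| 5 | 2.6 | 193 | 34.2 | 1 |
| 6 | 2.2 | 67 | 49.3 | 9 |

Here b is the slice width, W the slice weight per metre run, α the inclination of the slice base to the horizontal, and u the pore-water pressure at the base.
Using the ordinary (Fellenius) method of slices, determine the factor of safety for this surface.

Ordinary method of slices: FS = Σ[c'·Δl_i + (W_i cosα_i − u_i·Δl_i)·tanφ'] / Σ W_i sinα_i, with Δl_i = b_i / cosα_i.
Slice 1: Δl = 2.7/cos(-7.3°) = 2.722 m; N'_1 = 88·cos(-7.3°) − 15·2.722 = 46.5; c'Δl = 39.20; W sinα = -11.2
Slice 2: Δl = 2.6/cos5.1° = 2.610 m; N'_2 = 228·cos5.1° − 43·2.610 = 114.9; c'Δl = 37.59; W sinα = 20.3
Slice 3: Δl = 1.5/cos14.9° = 1.552 m; N'_3 = 163·cos14.9° − 48·1.552 = 83.0; c'Δl = 22.35; W sinα = 41.9
Slice 4: Δl = 1.7/cos22.8° = 1.844 m; N'_4 = 166·cos22.8° − 26·1.844 = 105.1; c'Δl = 26.55; W sinα = 64.3
Slice 5: Δl = 2.6/cos34.2° = 3.144 m; N'_5 = 193·cos34.2° − 1·3.144 = 156.5; c'Δl = 45.27; W sinα = 108.5
Slice 6: Δl = 2.2/cos49.3° = 3.374 m; N'_6 = 67·cos49.3° − 9·3.374 = 13.3; c'Δl = 48.58; W sinα = 50.8
Σc'Δl = 219.5 kN/m; ΣN' = 519.2 kN/m; ΣW sinα = 274.6 kN/m
Resisting = 219.5 + 519.2·tan21.3° = 219.5 + 202.4 = 422.0 kN/m
FS = 422.0 / 274.6 = 1.537

FS = 1.54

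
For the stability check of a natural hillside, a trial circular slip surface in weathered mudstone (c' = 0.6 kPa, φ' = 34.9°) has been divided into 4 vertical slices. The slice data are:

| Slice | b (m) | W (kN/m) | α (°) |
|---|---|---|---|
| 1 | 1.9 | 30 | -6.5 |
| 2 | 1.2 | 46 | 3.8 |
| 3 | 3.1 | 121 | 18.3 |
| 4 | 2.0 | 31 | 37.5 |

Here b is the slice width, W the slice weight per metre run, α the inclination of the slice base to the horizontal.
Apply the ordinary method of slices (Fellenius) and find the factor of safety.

Ordinary method of slices: FS = Σ[c'·Δl_i + (W_i cosα_i)·tanφ'] / Σ W_i sinα_i, with Δl_i = b_i / cosα_i.
Slice 1: Δl = 1.9/cos(-6.5°) = 1.912 m; N'_1 = 30·cos(-6.5°) = 29.8; c'Δl = 1.15; W sinα = -3.4
Slice 2: Δl = 1.2/cos3.8° = 1.203 m; N'_2 = 46·cos3.8° = 45.9; c'Δl = 0.72; W sinα = 3.0
Slice 3: Δl = 3.1/cos18.3° = 3.265 m; N'_3 = 121·cos18.3° = 114.9; c'Δl = 1.96; W sinα = 38.0
Slice 4: Δl = 2.0/cos37.5° = 2.521 m; N'_4 = 31·cos37.5° = 24.6; c'Δl = 1.51; W sinα = 18.9
Σc'Δl = 5.3 kN/m; ΣN' = 215.2 kN/m; ΣW sinα = 56.5 kN/m
Resisting = 5.3 + 215.2·tan34.9° = 5.3 + 150.1 = 155.5 kN/m
FS = 155.5 / 56.5 = 2.751

FS = 2.75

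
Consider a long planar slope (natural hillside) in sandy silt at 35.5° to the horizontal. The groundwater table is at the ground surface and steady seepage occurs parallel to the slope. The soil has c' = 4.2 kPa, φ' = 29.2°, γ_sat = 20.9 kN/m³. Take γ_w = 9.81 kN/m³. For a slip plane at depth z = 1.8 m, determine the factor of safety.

FS = 0.65

With seepage parallel to the slope and the water table at the surface, the effective normal stress on the slip plane uses the buoyant unit weight γ' = γ_sat − γ_w while the driving shear stress uses γ_sat:
FS = [c' + γ' z cos²β tanφ'] / [γ_sat z sinβ cosβ]
γ' = 20.9 − 9.81 = 11.09 kN/m³
Numerator = 4.2 + 11.09·1.8·cos²35.5°·tan29.2° = 4.2 + 11.09·1.8·0.6628·0.5589 = 11.594 kPa
Denominator = 20.9·1.8·sin35.5°·cos35.5° = 20.9·1.8·0.5807·0.8141 = 17.785 kPa
FS = 11.594 / 17.785 = 0.652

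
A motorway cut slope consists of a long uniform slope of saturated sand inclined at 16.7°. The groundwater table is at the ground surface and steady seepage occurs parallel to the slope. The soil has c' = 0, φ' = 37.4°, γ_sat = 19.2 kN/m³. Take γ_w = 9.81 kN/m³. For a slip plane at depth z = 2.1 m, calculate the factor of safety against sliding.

FS = 1.25

With seepage parallel to the slope and the water table at the surface, the effective normal stress on the slip plane uses the buoyant unit weight γ' = γ_sat − γ_w while the driving shear stress uses γ_sat:
FS = [c' + γ' z cos²β tanφ'] / [γ_sat z sinβ cosβ]
(For c' = 0 this reduces to FS = (γ'/γ_sat)·tanφ'/tanβ.)
γ' = 19.2 − 9.81 = 9.39 kN/m³
Numerator = 0.0 + 9.39·2.1·cos²16.7°·tan37.4° = 0.0 + 9.39·2.1·0.9174·0.7646 = 13.831 kPa
Denominator = 19.2·2.1·sin16.7°·cos16.7° = 19.2·2.1·0.2874·0.9578 = 11.098 kPa
FS = 13.831 / 11.098 = 1.246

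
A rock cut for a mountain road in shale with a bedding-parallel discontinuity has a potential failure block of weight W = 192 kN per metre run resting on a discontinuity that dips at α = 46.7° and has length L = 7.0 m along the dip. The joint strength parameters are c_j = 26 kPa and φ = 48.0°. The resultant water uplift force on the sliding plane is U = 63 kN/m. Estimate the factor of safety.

Resolving the block weight along and normal to the plane and applying the Mohr–Coulomb strength on the joint:
N' = W cosα − U = 192·cos46.7° − 63 = 68.7 kN/m
Driving force T = W sinα = 192·sin46.7° = 139.7 kN/m
Resisting force R = c_j·L + N'·tanφ = 26·7.0 + 68.7·tan48.0° = 182.0 + 76.3 = 258.3 kN/m
FS = R / T = 258.3 / 139.7 = 1.848

FS = 1.85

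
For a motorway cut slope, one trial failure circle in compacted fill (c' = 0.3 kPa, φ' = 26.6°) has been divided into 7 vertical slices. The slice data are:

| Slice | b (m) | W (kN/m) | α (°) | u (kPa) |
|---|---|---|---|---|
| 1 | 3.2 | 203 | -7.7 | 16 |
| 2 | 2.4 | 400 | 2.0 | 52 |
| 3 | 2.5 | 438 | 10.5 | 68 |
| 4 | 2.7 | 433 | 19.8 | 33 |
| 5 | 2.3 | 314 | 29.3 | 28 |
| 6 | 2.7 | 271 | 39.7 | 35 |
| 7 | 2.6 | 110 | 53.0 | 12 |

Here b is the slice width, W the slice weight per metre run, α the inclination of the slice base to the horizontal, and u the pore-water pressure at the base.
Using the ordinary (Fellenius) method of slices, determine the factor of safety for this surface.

Ordinary method of slices: FS = Σ[c'·Δl_i + (W_i cosα_i − u_i·Δl_i)·tanφ'] / Σ W_i sinα_i, with Δl_i = b_i / cosα_i.
Slice 1: Δl = 3.2/cos(-7.7°) = 3.229 m; N'_1 = 203·cos(-7.7°) − 16·3.229 = 149.5; c'Δl = 0.97; W sinα = -27.2
Slice 2: Δl = 2.4/cos2.0° = 2.401 m; N'_2 = 400·cos2.0° − 52·2.401 = 274.9; c'Δl = 0.72; W sinα = 14.0
Slice 3: Δl = 2.5/cos10.5° = 2.543 m; N'_3 = 438·cos10.5° − 68·2.543 = 257.8; c'Δl = 0.76; W sinα = 79.8
Slice 4: Δl = 2.7/cos19.8° = 2.870 m; N'_4 = 433·cos19.8° − 33·2.870 = 312.7; c'Δl = 0.86; W sinα = 146.7
Slice 5: Δl = 2.3/cos29.3° = 2.637 m; N'_5 = 314·cos29.3° − 28·2.637 = 200.0; c'Δl = 0.79; W sinα = 153.7
Slice 6: Δl = 2.7/cos39.7° = 3.509 m; N'_6 = 271·cos39.7° − 35·3.509 = 85.7; c'Δl = 1.05; W sinα = 173.1
Slice 7: Δl = 2.6/cos53.0° = 4.320 m; N'_7 = 110·cos53.0° − 12·4.320 = 14.4; c'Δl = 1.30; W sinα = 87.8
Σc'Δl = 6.5 kN/m; ΣN' = 1294.9 kN/m; ΣW sinα = 627.9 kN/m
Resisting = 6.5 + 1294.9·tan26.6° = 6.5 + 648.4 = 654.9 kN/m
FS = 654.9 / 627.9 = 1.043

FS = 1.04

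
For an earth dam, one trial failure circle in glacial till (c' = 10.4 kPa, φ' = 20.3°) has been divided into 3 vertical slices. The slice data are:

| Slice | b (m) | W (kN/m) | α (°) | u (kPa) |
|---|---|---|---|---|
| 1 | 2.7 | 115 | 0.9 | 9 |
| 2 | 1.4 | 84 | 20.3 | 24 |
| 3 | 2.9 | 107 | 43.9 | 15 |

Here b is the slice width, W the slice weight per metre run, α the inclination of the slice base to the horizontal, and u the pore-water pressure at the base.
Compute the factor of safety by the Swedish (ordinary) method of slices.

Ordinary method of slices: FS = Σ[c'·Δl_i + (W_i cosα_i − u_i·Δl_i)·tanφ'] / Σ W_i sinα_i, with Δl_i = b_i / cosα_i.
Slice 1: Δl = 2.7/cos0.9° = 2.700 m; N'_1 = 115·cos0.9° − 9·2.700 = 90.7; c'Δl = 28.08; W sinα = 1.8
Slice 2: Δl = 1.4/cos20.3° = 1.493 m; N'_2 = 84·cos20.3° − 24·1.493 = 43.0; c'Δl = 15.52; W sinα = 29.1
Slice 3: Δl = 2.9/cos43.9° = 4.025 m; N'_3 = 107·cos43.9° − 15·4.025 = 16.7; c'Δl = 41.86; W sinα = 74.2
Σc'Δl = 85.5 kN/m; ΣN' = 150.4 kN/m; ΣW sinα = 105.1 kN/m
Resisting = 85.5 + 150.4·tan20.3° = 85.5 + 55.6 = 141.1 kN/m
FS = 141.1 / 105.1 = 1.342

FS = 1.34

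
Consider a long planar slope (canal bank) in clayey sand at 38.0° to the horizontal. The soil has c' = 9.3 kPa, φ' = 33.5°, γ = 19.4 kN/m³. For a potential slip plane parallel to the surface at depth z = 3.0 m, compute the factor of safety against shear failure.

FS = 1.18

For an infinite slope with a slip plane parallel to the surface (no pore pressure): FS = [c' + γz cos²β tanφ'] / [γz sinβ cosβ].
γz = 19.4·3.0 = 58.20 kN/m²
Numerator = 9.3 + 58.20·cos²38.0°·tan33.5° = 9.3 + 58.20·0.6210·0.6619 = 33.220 kPa
Denominator = 58.20·sin38.0°·cos38.0° = 58.20·0.6157·0.7880 = 28.236 kPa
FS = 33.220 / 28.236 = 1.177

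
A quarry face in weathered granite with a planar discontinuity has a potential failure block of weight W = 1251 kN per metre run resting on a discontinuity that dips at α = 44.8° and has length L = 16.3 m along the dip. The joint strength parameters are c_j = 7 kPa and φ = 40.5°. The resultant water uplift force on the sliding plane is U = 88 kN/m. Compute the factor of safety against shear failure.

Resolving the block weight along and normal to the plane and applying the Mohr–Coulomb strength on the joint:
N' = W cosα − U = 1251·cos44.8° − 88 = 799.7 kN/m
Driving force T = W sinα = 1251·sin44.8° = 881.5 kN/m
Resisting force R = c_j·L + N'·tanφ = 7·16.3 + 799.7·tan40.5° = 114.1 + 683.0 = 797.1 kN/m
FS = R / T = 797.1 / 881.5 = 0.904

FS = 0.90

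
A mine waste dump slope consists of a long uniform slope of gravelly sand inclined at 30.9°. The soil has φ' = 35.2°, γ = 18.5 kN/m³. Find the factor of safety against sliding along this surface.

For a dry cohesionless infinite slope the factor of safety is FS = tanφ' / tanβ.
FS = tan35.2° / tan30.9° = 0.7054 / 0.5985 = 1.179

FS = 1.18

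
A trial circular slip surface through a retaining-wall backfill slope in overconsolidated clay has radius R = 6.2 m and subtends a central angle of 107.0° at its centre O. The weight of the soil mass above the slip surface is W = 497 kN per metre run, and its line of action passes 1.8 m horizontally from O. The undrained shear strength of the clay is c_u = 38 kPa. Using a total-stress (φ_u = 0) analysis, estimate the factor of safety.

FS = 3.05

Taking moments about the centre O, the resisting moment is provided by the undrained shear strength acting along the arc:
Arc length L_a = R·θ = 6.2·(107.0°·π/180) = 6.2·1.8675 = 11.58 m
M_R = c_u·L_a·R = 38·11.58·6.2 = 2727.9 kN·m/m
M_D = W·d = 497·1.8 = 894.6 kN·m/m
FS = M_R / M_D = 2727.9 / 894.6 = 3.049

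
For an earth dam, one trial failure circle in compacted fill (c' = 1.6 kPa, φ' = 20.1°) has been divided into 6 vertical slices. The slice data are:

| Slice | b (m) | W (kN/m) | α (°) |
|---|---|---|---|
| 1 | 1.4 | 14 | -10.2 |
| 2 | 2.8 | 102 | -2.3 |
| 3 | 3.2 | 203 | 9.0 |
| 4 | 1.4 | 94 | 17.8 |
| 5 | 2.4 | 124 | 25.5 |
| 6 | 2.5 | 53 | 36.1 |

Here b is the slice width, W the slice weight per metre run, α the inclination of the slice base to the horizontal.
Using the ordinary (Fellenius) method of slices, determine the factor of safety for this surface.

Ordinary method of slices: FS = Σ[c'·Δl_i + (W_i cosα_i)·tanφ'] / Σ W_i sinα_i, with Δl_i = b_i / cosα_i.
Slice 1: Δl = 1.4/cos(-10.2°) = 1.422 m; N'_1 = 14·cos(-10.2°) = 13.8; c'Δl = 2.28; W sinα = -2.5
Slice 2: Δl = 2.8/cos(-2.3°) = 2.802 m; N'_2 = 102·cos(-2.3°) = 101.9; c'Δl = 4.48; W sinα = -4.1
Slice 3: Δl = 3.2/cos9.0° = 3.240 m; N'_3 = 203·cos9.0° = 200.5; c'Δl = 5.18; W sinα = 31.8
Slice 4: Δl = 1.4/cos17.8° = 1.470 m; N'_4 = 94·cos17.8° = 89.5; c'Δl = 2.35; W sinα = 28.7
Slice 5: Δl = 2.4/cos25.5° = 2.659 m; N'_5 = 124·cos25.5° = 111.9; c'Δl = 4.25; W sinα = 53.4
Slice 6: Δl = 2.5/cos36.1° = 3.094 m; N'_6 = 53·cos36.1° = 42.8; c'Δl = 4.95; W sinα = 31.2
Σc'Δl = 23.5 kN/m; ΣN' = 560.4 kN/m; ΣW sinα = 138.5 kN/m
Resisting = 23.5 + 560.4·tan20.1° = 23.5 + 205.1 = 228.6 kN/m
FS = 228.6 / 138.5 = 1.650

FS = 1.65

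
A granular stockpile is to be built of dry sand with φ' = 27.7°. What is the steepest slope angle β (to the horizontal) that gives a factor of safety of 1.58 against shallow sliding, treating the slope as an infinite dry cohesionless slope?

β = 18.4°

For an infinite dry cohesionless slope FS = tanφ'/tanβ, so tanβ = tanφ' / FS.
tanβ = tan27.7° / 1.58 = 0.5250 / 1.58 = 0.3323
β = arctan(0.3323) = 18.38°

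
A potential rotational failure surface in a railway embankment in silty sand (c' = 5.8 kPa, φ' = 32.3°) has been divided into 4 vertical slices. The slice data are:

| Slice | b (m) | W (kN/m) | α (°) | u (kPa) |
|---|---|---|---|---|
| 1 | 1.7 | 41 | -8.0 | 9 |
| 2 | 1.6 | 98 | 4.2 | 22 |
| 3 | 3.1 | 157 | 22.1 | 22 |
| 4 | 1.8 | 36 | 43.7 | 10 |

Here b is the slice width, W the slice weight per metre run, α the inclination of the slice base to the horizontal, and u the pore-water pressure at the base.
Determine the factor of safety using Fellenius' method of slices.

FS = 1.81

Ordinary method of slices: FS = Σ[c'·Δl_i + (W_i cosα_i − u_i·Δl_i)·tanφ'] / Σ W_i sinα_i, with Δl_i = b_i / cosα_i.
Slice 1: Δl = 1.7/cos(-8.0°) = 1.717 m; N'_1 = 41·cos(-8.0°) − 9·1.717 = 25.2; c'Δl = 9.96; W sinα = -5.7
Slice 2: Δl = 1.6/cos4.2° = 1.604 m; N'_2 = 98·cos4.2° − 22·1.604 = 62.4; c'Δl = 9.30; W sinα = 7.2
Slice 3: Δl = 3.1/cos22.1° = 3.346 m; N'_3 = 157·cos22.1° − 22·3.346 = 71.9; c'Δl = 19.41; W sinα = 59.1
Slice 4: Δl = 1.8/cos43.7° = 2.490 m; N'_4 = 36·cos43.7° − 10·2.490 = 1.1; c'Δl = 14.44; W sinα = 24.9
Σc'Δl = 53.1 kN/m; ΣN' = 160.6 kN/m; ΣW sinα = 85.4 kN/m
Resisting = 53.1 + 160.6·tan32.3° = 53.1 + 101.5 = 154.6 kN/m
FS = 154.6 / 85.4 = 1.810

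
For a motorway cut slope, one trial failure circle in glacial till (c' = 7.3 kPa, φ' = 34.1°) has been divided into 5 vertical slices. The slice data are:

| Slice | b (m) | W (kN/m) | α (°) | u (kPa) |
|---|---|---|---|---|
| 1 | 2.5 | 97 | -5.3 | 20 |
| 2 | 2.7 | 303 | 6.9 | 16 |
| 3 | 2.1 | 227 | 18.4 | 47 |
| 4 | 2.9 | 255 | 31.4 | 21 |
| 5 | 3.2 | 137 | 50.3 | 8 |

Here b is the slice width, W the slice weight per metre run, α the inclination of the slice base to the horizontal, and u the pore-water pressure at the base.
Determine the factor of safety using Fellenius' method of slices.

FS = 1.56

Ordinary method of slices: FS = Σ[c'·Δl_i + (W_i cosα_i − u_i·Δl_i)·tanφ'] / Σ W_i sinα_i, with Δl_i = b_i / cosα_i.
Slice 1: Δl = 2.5/cos(-5.3°) = 2.511 m; N'_1 = 97·cos(-5.3°) − 20·2.511 = 46.4; c'Δl = 18.33; W sinα = -9.0
Slice 2: Δl = 2.7/cos6.9° = 2.720 m; N'_2 = 303·cos6.9° − 16·2.720 = 257.3; c'Δl = 19.85; W sinα = 36.4
Slice 3: Δl = 2.1/cos18.4° = 2.213 m; N'_3 = 227·cos18.4° − 47·2.213 = 111.4; c'Δl = 16.16; W sinα = 71.7
Slice 4: Δl = 2.9/cos31.4° = 3.398 m; N'_4 = 255·cos31.4° − 21·3.398 = 146.3; c'Δl = 24.80; W sinα = 132.9
Slice 5: Δl = 3.2/cos50.3° = 5.010 m; N'_5 = 137·cos50.3° − 8·5.010 = 47.4; c'Δl = 36.57; W sinα = 105.4
Σc'Δl = 115.7 kN/m; ΣN' = 608.8 kN/m; ΣW sinα = 337.4 kN/m
Resisting = 115.7 + 608.8·tan34.1° = 115.7 + 412.2 = 527.9 kN/m
FS = 527.9 / 337.4 = 1.565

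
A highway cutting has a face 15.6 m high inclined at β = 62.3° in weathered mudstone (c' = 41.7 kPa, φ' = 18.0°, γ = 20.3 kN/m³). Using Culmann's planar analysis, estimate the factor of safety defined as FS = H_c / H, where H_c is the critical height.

H_c = (4c'/γ) · sinβ cosφ' / [1 − cos(β − φ')]
    = (4·41.7/20.3) · sin62.3°·cos18.0° / [1 − cos44.3°]
    = 8.217 · 0.8421 / 0.2843 = 24.34 m
FS = H_c / H = 24.34 / 15.6 = 1.560

FS = 1.56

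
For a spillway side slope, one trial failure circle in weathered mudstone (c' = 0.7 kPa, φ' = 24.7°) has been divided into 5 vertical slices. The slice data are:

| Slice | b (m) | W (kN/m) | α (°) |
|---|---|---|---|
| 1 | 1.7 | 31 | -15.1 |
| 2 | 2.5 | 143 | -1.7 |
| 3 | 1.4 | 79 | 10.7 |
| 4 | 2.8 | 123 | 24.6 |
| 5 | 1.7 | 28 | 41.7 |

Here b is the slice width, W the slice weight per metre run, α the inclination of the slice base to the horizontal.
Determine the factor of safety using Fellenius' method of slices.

Ordinary method of slices: FS = Σ[c'·Δl_i + (W_i cosα_i)·tanφ'] / Σ W_i sinα_i, with Δl_i = b_i / cosα_i.
Slice 1: Δl = 1.7/cos(-15.1°) = 1.761 m; N'_1 = 31·cos(-15.1°) = 29.9; c'Δl = 1.23; W sinα = -8.1
Slice 2: Δl = 2.5/cos(-1.7°) = 2.501 m; N'_2 = 143·cos(-1.7°) = 142.9; c'Δl = 1.75; W sinα = -4.2
Slice 3: Δl = 1.4/cos10.7° = 1.425 m; N'_3 = 79·cos10.7° = 77.6; c'Δl = 1.00; W sinα = 14.7
Slice 4: Δl = 2.8/cos24.6° = 3.080 m; N'_4 = 123·cos24.6° = 111.8; c'Δl = 2.16; W sinα = 51.2
Slice 5: Δl = 1.7/cos41.7° = 2.277 m; N'_5 = 28·cos41.7° = 20.9; c'Δl = 1.59; W sinα = 18.6
Σc'Δl = 7.7 kN/m; ΣN' = 383.2 kN/m; ΣW sinα = 72.2 kN/m
Resisting = 7.7 + 383.2·tan24.7° = 7.7 + 176.3 = 184.0 kN/m
FS = 184.0 / 72.2 = 2.549

FS = 2.55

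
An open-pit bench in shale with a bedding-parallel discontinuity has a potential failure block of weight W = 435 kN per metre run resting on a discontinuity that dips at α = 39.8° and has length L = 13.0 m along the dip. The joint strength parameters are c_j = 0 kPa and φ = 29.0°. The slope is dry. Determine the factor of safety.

FS = 0.67

Resolving the block weight along and normal to the plane and applying the Mohr–Coulomb strength on the joint:
N' = W cosα = 435·cos39.8° = 334.2 kN/m
Driving force T = W sinα = 435·sin39.8° = 278.4 kN/m
Resisting force R = c_j·L + N'·tanφ = 0·13.0 + 334.2·tan29.0° = 0.0 + 185.3 = 185.3 kN/m
FS = R / T = 185.3 / 278.4 = 0.665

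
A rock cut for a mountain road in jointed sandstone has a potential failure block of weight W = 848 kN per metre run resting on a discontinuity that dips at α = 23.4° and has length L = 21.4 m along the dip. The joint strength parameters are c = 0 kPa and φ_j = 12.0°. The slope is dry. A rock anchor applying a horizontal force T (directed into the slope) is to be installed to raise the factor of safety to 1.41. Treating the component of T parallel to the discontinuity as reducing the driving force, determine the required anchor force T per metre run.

Resolving forces along and normal to the sliding plane, with the horizontal anchor force T adding T·sinα to the effective normal force and T·cosα acting up the plane against the driving force:
FS = [cL + (W cosα + T sinα) tanφ_j] / [W sinα − T cosα]
Without the anchor: N' = 778.3 kN/m, driving T_d = 336.8 kN/m, resisting R = 0·21.4 + 778.3·tan12.0° = 165.4 kN/m, FS = 0.49.
Setting FS = 1.41 and solving for T:
1.41·(336.8 − T cos23.4°) = 165.4 + T sin23.4°·tan12.0°
T·(sin23.4°·tan12.0° + 1.41·cos23.4°) = 1.41·336.8 − 165.4
T·(0.3971·0.2126 + 1.41·0.9178) = 474.9 − 165.4 = 309.4
T·1.3785 = 309.4
T = 224.5 kN/m

T = 224 kN/m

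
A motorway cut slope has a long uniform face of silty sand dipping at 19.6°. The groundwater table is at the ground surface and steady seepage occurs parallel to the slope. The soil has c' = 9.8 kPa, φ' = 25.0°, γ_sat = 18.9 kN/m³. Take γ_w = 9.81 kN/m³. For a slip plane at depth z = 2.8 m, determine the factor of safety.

FS = 1.22

With seepage parallel to the slope and the water table at the surface, the effective normal stress on the slip plane uses the buoyant unit weight γ' = γ_sat − γ_w while the driving shear stress uses γ_sat:
FS = [c' + γ' z cos²β tanφ'] / [γ_sat z sinβ cosβ]
γ' = 18.9 − 9.81 = 9.09 kN/m³
Numerator = 9.8 + 9.09·2.8·cos²19.6°·tan25.0° = 9.8 + 9.09·2.8·0.8875·0.4663 = 20.333 kPa
Denominator = 18.9·2.8·sin19.6°·cos19.6° = 18.9·2.8·0.3355·0.9421 = 16.723 kPa
FS = 20.333 / 16.723 = 1.216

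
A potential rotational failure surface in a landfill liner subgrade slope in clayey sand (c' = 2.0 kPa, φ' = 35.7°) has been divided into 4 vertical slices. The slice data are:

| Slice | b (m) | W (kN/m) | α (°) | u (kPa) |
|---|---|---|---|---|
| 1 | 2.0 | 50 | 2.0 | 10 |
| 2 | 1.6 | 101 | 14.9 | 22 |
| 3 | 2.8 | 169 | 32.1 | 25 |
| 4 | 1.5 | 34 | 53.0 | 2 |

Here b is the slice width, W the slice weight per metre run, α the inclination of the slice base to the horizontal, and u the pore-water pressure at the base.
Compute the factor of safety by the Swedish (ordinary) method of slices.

FS = 0.96

Ordinary method of slices: FS = Σ[c'·Δl_i + (W_i cosα_i − u_i·Δl_i)·tanφ'] / Σ W_i sinα_i, with Δl_i = b_i / cosα_i.
Slice 1: Δl = 2.0/cos2.0° = 2.001 m; N'_1 = 50·cos2.0° − 10·2.001 = 30.0; c'Δl = 4.00; W sinα = 1.7
Slice 2: Δl = 1.6/cos14.9° = 1.656 m; N'_2 = 101·cos14.9° − 22·1.656 = 61.2; c'Δl = 3.31; W sinα = 26.0
Slice 3: Δl = 2.8/cos32.1° = 3.305 m; N'_3 = 169·cos32.1° − 25·3.305 = 60.5; c'Δl = 6.61; W sinα = 89.8
Slice 4: Δl = 1.5/cos53.0° = 2.492 m; N'_4 = 34·cos53.0° − 2·2.492 = 15.5; c'Δl = 4.98; W sinα = 27.2
Σc'Δl = 18.9 kN/m; ΣN' = 167.1 kN/m; ΣW sinα = 144.7 kN/m
Resisting = 18.9 + 167.1·tan35.7° = 18.9 + 120.1 = 139.0 kN/m
FS = 139.0 / 144.7 = 0.961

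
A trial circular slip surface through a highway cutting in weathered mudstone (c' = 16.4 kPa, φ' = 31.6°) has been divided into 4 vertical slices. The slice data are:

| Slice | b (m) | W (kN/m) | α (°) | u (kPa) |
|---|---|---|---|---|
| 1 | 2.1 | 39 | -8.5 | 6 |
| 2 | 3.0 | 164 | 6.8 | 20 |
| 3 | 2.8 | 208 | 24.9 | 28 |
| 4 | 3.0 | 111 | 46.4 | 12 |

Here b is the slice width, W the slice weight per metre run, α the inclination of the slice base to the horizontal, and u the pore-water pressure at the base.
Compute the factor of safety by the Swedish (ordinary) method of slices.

Ordinary method of slices: FS = Σ[c'·Δl_i + (W_i cosα_i − u_i·Δl_i)·tanφ'] / Σ W_i sinα_i, with Δl_i = b_i / cosα_i.
Slice 1: Δl = 2.1/cos(-8.5°) = 2.123 m; N'_1 = 39·cos(-8.5°) − 6·2.123 = 25.8; c'Δl = 34.82; W sinα = -5.8
Slice 2: Δl = 3.0/cos6.8° = 3.021 m; N'_2 = 164·cos6.8° − 20·3.021 = 102.4; c'Δl = 49.55; W sinα = 19.4
Slice 3: Δl = 2.8/cos24.9° = 3.087 m; N'_3 = 208·cos24.9° − 28·3.087 = 102.2; c'Δl = 50.63; W sinα = 87.6
Slice 4: Δl = 3.0/cos46.4° = 4.350 m; N'_4 = 111·cos46.4° − 12·4.350 = 24.3; c'Δl = 71.34; W sinα = 80.4
Σc'Δl = 206.3 kN/m; ΣN' = 254.8 kN/m; ΣW sinα = 181.6 kN/m
Resisting = 206.3 + 254.8·tan31.6° = 206.3 + 156.8 = 363.1 kN/m
FS = 363.1 / 181.6 = 1.999

FS = 2.00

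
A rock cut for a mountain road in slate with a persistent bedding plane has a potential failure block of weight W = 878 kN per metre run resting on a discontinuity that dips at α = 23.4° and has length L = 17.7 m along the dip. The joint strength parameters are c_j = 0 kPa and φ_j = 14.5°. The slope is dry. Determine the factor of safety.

FS = 0.60

Resolving the block weight along and normal to the plane and applying the Mohr–Coulomb strength on the joint:
N' = W cosα = 878·cos23.4° = 805.8 kN/m
Driving force T = W sinα = 878·sin23.4° = 348.7 kN/m
Resisting force R = c_j·L + N'·tanφ_j = 0·17.7 + 805.8·tan14.5° = 0.0 + 208.4 = 208.4 kN/m
FS = R / T = 208.4 / 348.7 = 0.598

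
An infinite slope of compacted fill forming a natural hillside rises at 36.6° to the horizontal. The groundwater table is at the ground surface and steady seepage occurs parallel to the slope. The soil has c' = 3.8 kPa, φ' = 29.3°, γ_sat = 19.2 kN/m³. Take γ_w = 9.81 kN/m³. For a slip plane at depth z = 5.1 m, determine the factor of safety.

FS = 0.45

With seepage parallel to the slope and the water table at the surface, the effective normal stress on the slip plane uses the buoyant unit weight γ' = γ_sat − γ_w while the driving shear stress uses γ_sat:
FS = [c' + γ' z cos²β tanφ'] / [γ_sat z sinβ cosβ]
γ' = 19.2 − 9.81 = 9.39 kN/m³
Numerator = 3.8 + 9.39·5.1·cos²36.6°·tan29.3° = 3.8 + 9.39·5.1·0.6445·0.5612 = 21.121 kPa
Denominator = 19.2·5.1·sin36.6°·cos36.6° = 19.2·5.1·0.5962·0.8028 = 46.870 kPa
FS = 21.121 / 46.870 = 0.451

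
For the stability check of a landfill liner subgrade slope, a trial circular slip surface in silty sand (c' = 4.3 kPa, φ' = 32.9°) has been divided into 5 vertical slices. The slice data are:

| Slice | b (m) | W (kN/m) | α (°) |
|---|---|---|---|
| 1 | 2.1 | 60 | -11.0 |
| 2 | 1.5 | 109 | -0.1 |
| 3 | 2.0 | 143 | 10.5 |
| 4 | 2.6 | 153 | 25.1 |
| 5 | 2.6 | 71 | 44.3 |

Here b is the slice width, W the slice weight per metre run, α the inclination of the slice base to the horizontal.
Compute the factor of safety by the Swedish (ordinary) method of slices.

FS = 2.90

Ordinary method of slices: FS = Σ[c'·Δl_i + (W_i cosα_i)·tanφ'] / Σ W_i sinα_i, with Δl_i = b_i / cosα_i.
Slice 1: Δl = 2.1/cos(-11.0°) = 2.139 m; N'_1 = 60·cos(-11.0°) = 58.9; c'Δl = 9.20; W sinα = -11.4
Slice 2: Δl = 1.5/cos(-0.1°) = 1.500 m; N'_2 = 109·cos(-0.1°) = 109.0; c'Δl = 6.45; W sinα = -0.2
Slice 3: Δl = 2.0/cos10.5° = 2.034 m; N'_3 = 143·cos10.5° = 140.6; c'Δl = 8.75; W sinα = 26.1
Slice 4: Δl = 2.6/cos25.1° = 2.871 m; N'_4 = 153·cos25.1° = 138.6; c'Δl = 12.35; W sinα = 64.9
Slice 5: Δl = 2.6/cos44.3° = 3.633 m; N'_5 = 71·cos44.3° = 50.8; c'Δl = 15.62; W sinα = 49.6
Σc'Δl = 52.4 kN/m; ΣN' = 497.9 kN/m; ΣW sinα = 128.9 kN/m
Resisting = 52.4 + 497.9·tan32.9° = 52.4 + 322.1 = 374.4 kN/m
FS = 374.4 / 128.9 = 2.905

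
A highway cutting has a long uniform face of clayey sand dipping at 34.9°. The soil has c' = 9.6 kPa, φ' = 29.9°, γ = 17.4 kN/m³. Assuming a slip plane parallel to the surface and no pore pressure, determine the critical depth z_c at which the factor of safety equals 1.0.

z_c = 6.69 m

Setting FS = 1.00 in FS = [c' + γz cos²β tanφ'] / [γz sinβ cosβ] and solving for z:
z = c' / [γ cosβ (FS·sinβ − cosβ·tanφ')]
  = 9.6 / [17.4·cos34.9°·(1.00·sin34.9° − cos34.9°·tan29.9°)]
  = 9.6 / [17.4·0.8202·(1.00·0.5721 − 0.8202·0.5750)]
  = 9.6 / 1.4347 = 6.691 m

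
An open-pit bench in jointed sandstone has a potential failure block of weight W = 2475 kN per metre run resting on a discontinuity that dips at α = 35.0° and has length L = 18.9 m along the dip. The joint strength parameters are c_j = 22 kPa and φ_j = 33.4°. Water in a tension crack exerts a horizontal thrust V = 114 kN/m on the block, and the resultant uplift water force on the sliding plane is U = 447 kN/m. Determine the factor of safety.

Resolving the block weight along and normal to the plane and applying the Mohr–Coulomb strength on the joint:
N' = W cosα − U − V sinα = 2475·cos35.0° − 447 − 114·sin35.0° = 1515.0 kN/m
Driving force T = W sinα + V cosα = 2475·sin35.0° + 114·cos35.0° = 1513.0 kN/m
Resisting force R = c_j·L + N'·tanφ_j = 22·18.9 + 1515.0·tan33.4° = 415.8 + 999.0 = 1414.8 kN/m
FS = R / T = 1414.8 / 1513.0 = 0.935

FS = 0.94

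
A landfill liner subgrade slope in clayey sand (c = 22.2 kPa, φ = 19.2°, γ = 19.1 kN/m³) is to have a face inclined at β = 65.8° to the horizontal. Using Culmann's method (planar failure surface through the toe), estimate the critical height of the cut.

H_c = 12.80 m

Culmann's analysis gives the critical failure plane at α_cr = (β + φ)/2 = (65.8 + 19.2)/2 = 42.5°, and the critical height
H_c = (4c/γ) · sinβ cosφ / [1 − cos(β − φ)]
    = (4·22.2/19.1) · sin65.8°·cos19.2° / [1 − cos(46.6°)]
    = 4.649 · 0.9121·0.9444 / [1 − 0.6871]
    = 4.649 · 0.8614 / 0.3129
    = 12.80 m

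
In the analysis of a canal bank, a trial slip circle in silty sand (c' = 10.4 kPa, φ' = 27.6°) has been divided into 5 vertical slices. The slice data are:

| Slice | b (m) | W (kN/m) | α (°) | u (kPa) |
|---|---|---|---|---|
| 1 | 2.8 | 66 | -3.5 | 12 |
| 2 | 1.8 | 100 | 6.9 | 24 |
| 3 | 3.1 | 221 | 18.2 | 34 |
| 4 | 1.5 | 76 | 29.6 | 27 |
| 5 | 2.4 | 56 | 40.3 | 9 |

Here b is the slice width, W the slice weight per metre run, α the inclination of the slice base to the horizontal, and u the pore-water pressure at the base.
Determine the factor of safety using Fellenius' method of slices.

FS = 1.65

Ordinary method of slices: FS = Σ[c'·Δl_i + (W_i cosα_i − u_i·Δl_i)·tanφ'] / Σ W_i sinα_i, with Δl_i = b_i / cosα_i.
Slice 1: Δl = 2.8/cos(-3.5°) = 2.805 m; N'_1 = 66·cos(-3.5°) − 12·2.805 = 32.2; c'Δl = 29.17; W sinα = -4.0
Slice 2: Δl = 1.8/cos6.9° = 1.813 m; N'_2 = 100·cos6.9° − 24·1.813 = 55.8; c'Δl = 18.86; W sinα = 12.0
Slice 3: Δl = 3.1/cos18.2° = 3.263 m; N'_3 = 221·cos18.2° − 34·3.263 = 99.0; c'Δl = 33.94; W sinα = 69.0
Slice 4: Δl = 1.5/cos29.6° = 1.725 m; N'_4 = 76·cos29.6° − 27·1.725 = 19.5; c'Δl = 17.94; W sinα = 37.5
Slice 5: Δl = 2.4/cos40.3° = 3.147 m; N'_5 = 56·cos40.3° − 9·3.147 = 14.4; c'Δl = 32.73; W sinα = 36.2
Σc'Δl = 132.6 kN/m; ΣN' = 220.9 kN/m; ΣW sinα = 150.8 kN/m
Resisting = 132.6 + 220.9·tan27.6° = 132.6 + 115.5 = 248.1 kN/m
FS = 248.1 / 150.8 = 1.646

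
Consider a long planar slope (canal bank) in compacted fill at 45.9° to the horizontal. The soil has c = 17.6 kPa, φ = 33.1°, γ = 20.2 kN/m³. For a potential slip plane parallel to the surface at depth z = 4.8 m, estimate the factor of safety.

For an infinite slope with a slip plane parallel to the surface (no pore pressure): FS = [c + γz cos²β tanφ] / [γz sinβ cosβ].
γz = 20.2·4.8 = 96.96 kN/m²
Numerator = 17.6 + 96.96·cos²45.9°·tan33.1° = 17.6 + 96.96·0.4843·0.6519 = 48.211 kPa
Denominator = 96.96·sin45.9°·cos45.9° = 96.96·0.7181·0.6959 = 48.456 kPa
FS = 48.211 / 48.456 = 0.995

FS = 0.99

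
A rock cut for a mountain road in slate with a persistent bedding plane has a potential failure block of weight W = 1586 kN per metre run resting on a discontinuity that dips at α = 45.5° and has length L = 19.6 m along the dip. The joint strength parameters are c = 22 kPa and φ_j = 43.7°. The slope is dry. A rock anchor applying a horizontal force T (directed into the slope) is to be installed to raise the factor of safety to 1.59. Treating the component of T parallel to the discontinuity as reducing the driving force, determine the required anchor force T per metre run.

T = 170 kN/m

Resolving forces along and normal to the sliding plane, with the horizontal anchor force T adding T·sinα to the effective normal force and T·cosα acting up the plane against the driving force:
FS = [cL + (W cosα + T sinα) tanφ_j] / [W sinα − T cosα]
Without the anchor: N' = 1111.6 kN/m, driving T_d = 1131.2 kN/m, resisting R = 22·19.6 + 1111.6·tan43.7° = 1493.5 kN/m, FS = 1.32.
Setting FS = 1.59 and solving for T:
1.59·(1131.2 − T cos45.5°) = 1493.5 + T sin45.5°·tan43.7°
T·(sin45.5°·tan43.7° + 1.59·cos45.5°) = 1.59·1131.2 − 1493.5
T·(0.7133·0.9556 + 1.59·0.7009) = 1798.6 − 1493.5 = 305.1
T·1.7960 = 305.1
T = 169.9 kN/m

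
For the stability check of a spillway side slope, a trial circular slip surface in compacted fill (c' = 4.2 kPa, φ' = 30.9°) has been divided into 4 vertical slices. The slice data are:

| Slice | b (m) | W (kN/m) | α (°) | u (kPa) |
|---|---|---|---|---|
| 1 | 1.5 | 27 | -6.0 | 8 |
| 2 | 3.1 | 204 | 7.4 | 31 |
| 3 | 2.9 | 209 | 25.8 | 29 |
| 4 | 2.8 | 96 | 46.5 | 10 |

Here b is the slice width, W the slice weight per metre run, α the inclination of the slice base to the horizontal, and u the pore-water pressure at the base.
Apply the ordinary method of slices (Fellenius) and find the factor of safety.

Ordinary method of slices: FS = Σ[c'·Δl_i + (W_i cosα_i − u_i·Δl_i)·tanφ'] / Σ W_i sinα_i, with Δl_i = b_i / cosα_i.
Slice 1: Δl = 1.5/cos(-6.0°) = 1.508 m; N'_1 = 27·cos(-6.0°) − 8·1.508 = 14.8; c'Δl = 6.33; W sinα = -2.8
Slice 2: Δl = 3.1/cos7.4° = 3.126 m; N'_2 = 204·cos7.4° − 31·3.126 = 105.4; c'Δl = 13.13; W sinα = 26.3
Slice 3: Δl = 2.9/cos25.8° = 3.221 m; N'_3 = 209·cos25.8° − 29·3.221 = 94.8; c'Δl = 13.53; W sinα = 91.0
Slice 4: Δl = 2.8/cos46.5° = 4.068 m; N'_4 = 96·cos46.5° − 10·4.068 = 25.4; c'Δl = 17.08; W sinα = 69.6
Σc'Δl = 50.1 kN/m; ΣN' = 240.3 kN/m; ΣW sinα = 184.1 kN/m
Resisting = 50.1 + 240.3·tan30.9° = 50.1 + 143.8 = 193.9 kN/m
FS = 193.9 / 184.1 = 1.054

FS = 1.05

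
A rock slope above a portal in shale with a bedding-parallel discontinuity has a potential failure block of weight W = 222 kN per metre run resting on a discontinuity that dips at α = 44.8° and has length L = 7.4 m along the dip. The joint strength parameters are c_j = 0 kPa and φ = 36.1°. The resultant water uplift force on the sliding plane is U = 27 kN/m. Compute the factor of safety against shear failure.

FS = 0.61

Resolving the block weight along and normal to the plane and applying the Mohr–Coulomb strength on the joint:
N' = W cosα − U = 222·cos44.8° − 27 = 130.5 kN/m
Driving force T = W sinα = 222·sin44.8° = 156.4 kN/m
Resisting force R = c_j·L + N'·tanφ = 0·7.4 + 130.5·tan36.1° = 0.0 + 95.2 = 95.2 kN/m
FS = R / T = 95.2 / 156.4 = 0.608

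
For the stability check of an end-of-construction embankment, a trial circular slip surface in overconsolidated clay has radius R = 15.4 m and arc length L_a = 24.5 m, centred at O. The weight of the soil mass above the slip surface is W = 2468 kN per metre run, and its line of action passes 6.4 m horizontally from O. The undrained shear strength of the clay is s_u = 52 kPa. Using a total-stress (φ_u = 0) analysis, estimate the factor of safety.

Taking moments about the centre O, the resisting moment is provided by the undrained shear strength acting along the arc:
M_R = s_u·L_a·R = 52·24.50·15.4 = 19619.6 kN·m/m
M_D = W·d = 2468·6.4 = 15795.2 kN·m/m
FS = M_R / M_D = 19619.6 / 15795.2 = 1.242

FS = 1.24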